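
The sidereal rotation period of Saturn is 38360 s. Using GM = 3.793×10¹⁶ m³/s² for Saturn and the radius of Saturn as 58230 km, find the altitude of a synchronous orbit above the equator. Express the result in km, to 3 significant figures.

h_sync ≈ 54000 km

A synchronous orbit has period T, so by Kepler's third law a = (μT²/4π²)^(1/3).
μT²/4π² = 3.793×10¹⁶ × (3.836×10⁴)² / 39.48 = 1.414×10²⁴ m³.
a = 1.122×10⁸ m = 1.1223×10⁵ km.
Altitude h = a − R = 1.1223×10⁵ − 58230 = 54005 km.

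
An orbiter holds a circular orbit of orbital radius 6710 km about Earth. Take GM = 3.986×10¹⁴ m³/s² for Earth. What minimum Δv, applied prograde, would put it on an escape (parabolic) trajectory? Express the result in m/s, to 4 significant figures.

Δv ≈ 3193 m/s

r = 6710 km = 6.710×10⁶ m.
Circular speed v_c = √(μ/r) = 7707 m/s.
Escape speed v_esc = √(2μ/r) = √2 × v_c = 10900 m/s.
Δv = v_esc − v_c = 3193 m/s.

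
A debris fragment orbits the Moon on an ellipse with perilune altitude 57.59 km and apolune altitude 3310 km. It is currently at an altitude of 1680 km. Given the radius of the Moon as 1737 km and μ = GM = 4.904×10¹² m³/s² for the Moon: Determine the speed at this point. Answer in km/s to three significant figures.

r_p = 1737 + 57.59 = 1794.6 km = 1.7946×10⁶ m.
r_a = 1737 + 3310 = 5047.0 km = 5.0470×10⁶ m.
r = 1737 + 1680 = 3417.0 km = 3.417×10⁶ m.
Semi-major axis a = (r_p + r_a)/2 = 3420.8 km = 3.421×10⁶ m.
Vis-viva: v² = μ(2/r − 1/a) = 4.904×10¹² × (5.853×10⁻⁷ − 2.923×10⁻⁷) = 1.437×10⁶ m²/s².
v = 1199 m/s = 1.199 km/s.

v ≈ 1.20 km/s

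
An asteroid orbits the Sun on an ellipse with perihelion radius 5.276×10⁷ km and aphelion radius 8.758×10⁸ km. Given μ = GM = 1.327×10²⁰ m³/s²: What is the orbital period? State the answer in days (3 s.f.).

T ≈ 2000 days

Semi-major axis a = (r_p + r_a)/2 = (5.2760×10⁷ + 8.7580×10⁸)/2 = 4.6428×10⁸ km = 4.643×10¹¹ m.
By Kepler's third law T = 2π√(a³/μ) = 2π × 2.746×10⁷ = 1.725×10⁸ s.
= 1997 days.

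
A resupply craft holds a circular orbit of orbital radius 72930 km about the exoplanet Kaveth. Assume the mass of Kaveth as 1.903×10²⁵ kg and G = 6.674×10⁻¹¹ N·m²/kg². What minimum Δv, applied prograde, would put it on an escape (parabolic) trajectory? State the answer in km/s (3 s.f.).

μ = GM = 6.674×10⁻¹¹ × 1.903×10²⁵ = 1.270×10¹⁵ m³/s².
r = 72930 km = 7.293×10⁷ m.
Circular speed v_c = √(μ/r) = 4173 m/s.
Escape speed v_esc = √(2μ/r) = √2 × v_c = 5902 m/s.
Δv = v_esc − v_c = 1729 m/s = 1.729 km/s.

Δv ≈ 1.73 km/s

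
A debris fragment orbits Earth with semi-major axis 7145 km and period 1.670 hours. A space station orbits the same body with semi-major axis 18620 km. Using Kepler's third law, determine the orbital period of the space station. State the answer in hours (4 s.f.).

T₂ ≈ 7.026 hours

Kepler's third law: T² ∝ a³, so T₂ = T₁ (a₂/a₁)^(3/2).
a₂/a₁ = 2.606, (a₂/a₁)^(3/2) = 4.207.
T₂ = 1.670 × 4.207 = 7.026 hours.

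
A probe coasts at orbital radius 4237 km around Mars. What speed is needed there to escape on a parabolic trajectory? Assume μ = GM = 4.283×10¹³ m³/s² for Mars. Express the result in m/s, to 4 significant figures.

v_esc ≈ 4496 m/s

r = 4237 km = 4.237×10⁶ m.
Escape speed v_esc = √(2μ/r) = √(2 × 4.283×10¹³ / 4.237×10⁶) = √(2.022×10⁷) = 4496 m/s.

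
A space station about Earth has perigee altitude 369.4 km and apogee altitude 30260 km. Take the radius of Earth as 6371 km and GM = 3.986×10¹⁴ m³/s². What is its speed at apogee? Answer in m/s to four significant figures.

v ≈ 1839 m/s

r_p = 6371 + 369.4 = 6740.4 km = 6.7404×10⁶ m.
r_a = 6371 + 30260 = 36631 km = 3.6631×10⁷ m.
Semi-major axis a = (r_p + r_a)/2 = 21686 km = 2.169×10⁷ m.
Vis-viva: v² = μ(2/r − 1/a) = 3.986×10¹⁴ × (5.460×10⁻⁸ − 4.611×10⁻⁸) = 3.382×10⁶ m²/s².
v = 1839 m/s.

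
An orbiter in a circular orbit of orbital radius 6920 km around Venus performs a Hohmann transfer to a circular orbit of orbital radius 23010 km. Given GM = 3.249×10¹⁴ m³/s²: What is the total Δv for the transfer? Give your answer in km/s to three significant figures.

Δv_total ≈ 2.85 km/s

r₁ = 6920 km = 6.920×10⁶ m.
r₂ = 23010 km = 2.301×10⁷ m.
Transfer ellipse a_t = (r₁ + r₂)/2 = 1.496×10⁷ m.
At r₁: circular v_c1 = √(μ/r₁) = 6852 m/s; transfer-periapsis v_p = √[μ(2/r₁ − 1/a_t)] = 8497 m/s.
Δv₁ = v_p − v_c1 = 1644 m/s.
At r₂: circular v_c2 = √(μ/r₂) = 3758 m/s; transfer-apoapsis v_a = √[μ(2/r₂ − 1/a_t)] = 2555 m/s.
Δv₂ = v_c2 − v_a = 1202 m/s.
Total Δv = Δv₁ + Δv₂ = 2847 m/s = 2.847 km/s.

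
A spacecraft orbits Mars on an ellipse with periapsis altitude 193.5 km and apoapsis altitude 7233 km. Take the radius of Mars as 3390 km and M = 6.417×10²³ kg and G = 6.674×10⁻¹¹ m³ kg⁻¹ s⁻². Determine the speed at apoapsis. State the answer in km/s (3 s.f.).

μ = GM = 6.674×10⁻¹¹ × 6.417×10²³ = 4.283×10¹³ m³/s².
r_p = 3390 + 193.5 = 3583.5 km = 3.5835×10⁶ m.
r_a = 3390 + 7233 = 10623 km = 1.0623×10⁷ m.
Semi-major axis a = (r_p + r_a)/2 = 7103.2 km = 7.103×10⁶ m.
Vis-viva: v² = μ(2/r − 1/a) = 4.283×10¹³ × (1.883×10⁻⁷ − 1.408×10⁻⁷) = 2.034×10⁶ m²/s².
v = 1426 m/s = 1.426 km/s.

v ≈ 1.43 km/s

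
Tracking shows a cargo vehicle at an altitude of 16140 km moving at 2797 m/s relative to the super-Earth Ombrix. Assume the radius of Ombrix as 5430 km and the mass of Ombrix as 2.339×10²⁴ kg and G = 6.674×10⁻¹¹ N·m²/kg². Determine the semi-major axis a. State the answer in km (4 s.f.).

μ = GM = 6.674×10⁻¹¹ × 2.339×10²⁴ = 1.561×10¹⁴ m³/s².
r = 5430 + 16140 = 21570 km = 2.157×10⁷ m.
Specific orbital energy ε = v²/2 − μ/r = (2797)²/2 − 1.561×10¹⁴/2.157×10⁷ = -3.326×10⁶ J/kg.
Since ε = −μ/(2a), a = −μ/(2ε) = 2.347×10⁷ m = 23471 km.

a ≈ 23470 km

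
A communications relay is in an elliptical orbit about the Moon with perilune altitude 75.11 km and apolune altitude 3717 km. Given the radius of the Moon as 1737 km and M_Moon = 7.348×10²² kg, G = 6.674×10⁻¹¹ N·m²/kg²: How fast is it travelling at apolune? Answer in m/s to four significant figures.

v ≈ 669.7 m/s

μ = GM = 6.674×10⁻¹¹ × 7.348×10²² = 4.904×10¹² m³/s².
r_p = 1737 + 75.11 = 1812.1 km = 1.8121×10⁶ m.
r_a = 1737 + 3717 = 5454.0 km = 5.4540×10⁶ m.
Semi-major axis a = (r_p + r_a)/2 = 3633.1 km = 3.633×10⁶ m.
Vis-viva: v² = μ(2/r − 1/a) = 4.904×10¹² × (3.667×10⁻⁷ − 2.753×10⁻⁷) = 4.485×10⁵ m²/s².
v = 669.7 m/s.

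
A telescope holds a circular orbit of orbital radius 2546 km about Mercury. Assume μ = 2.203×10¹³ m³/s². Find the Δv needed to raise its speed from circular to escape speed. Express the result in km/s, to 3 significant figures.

r = 2546 km = 2.546×10⁶ m.
Circular speed v_c = √(μ/r) = 2942 m/s.
Escape speed v_esc = √(2μ/r) = √2 × v_c = 4160 m/s.
Δv = v_esc − v_c = 1218 m/s = 1.218 km/s.

Δv ≈ 1.22 km/s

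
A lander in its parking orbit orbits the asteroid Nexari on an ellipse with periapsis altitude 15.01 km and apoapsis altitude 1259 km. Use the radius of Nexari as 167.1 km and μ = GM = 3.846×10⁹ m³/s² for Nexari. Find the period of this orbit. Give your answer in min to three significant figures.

r_p = 167.1 + 15.01 = 182.11 km = 1.8211×10⁵ m.
r_a = 167.1 + 1259 = 1426.1 km = 1.4261×10⁶ m.
Semi-major axis a = (r_p + r_a)/2 = (182.11 + 1426.1)/2 = 804.10 km = 8.041×10⁵ m.
By Kepler's third law T = 2π√(a³/μ) = 2π × 1.163×10⁴ = 7.305×10⁴ s.
= 1218 min.

T ≈ 1220 min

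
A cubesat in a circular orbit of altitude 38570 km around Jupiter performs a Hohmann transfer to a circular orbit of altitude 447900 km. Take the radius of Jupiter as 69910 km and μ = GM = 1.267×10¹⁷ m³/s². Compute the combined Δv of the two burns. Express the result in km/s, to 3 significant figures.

Δv_total ≈ 16.2 km/s

r₁ = 69910 + 38570 = 108480 km = 1.0848×10⁸ m.
r₂ = 69910 + 447900 = 517810 km = 5.1781×10⁸ m.
Transfer ellipse a_t = (r₁ + r₂)/2 = 3.131×10⁸ m.
At r₁: circular v_c1 = √(μ/r₁) = 34180 m/s; transfer-perijove v_p = √[μ(2/r₁ − 1/a_t)] = 43950 m/s.
Δv₁ = v_p − v_c1 = 9771 m/s.
At r₂: circular v_c2 = √(μ/r₂) = 15640 m/s; transfer-apojove v_a = √[μ(2/r₂ − 1/a_t)] = 9207 m/s.
Δv₂ = v_c2 − v_a = 6436 m/s.
Total Δv = Δv₁ + Δv₂ = 16210 m/s = 16.21 km/s.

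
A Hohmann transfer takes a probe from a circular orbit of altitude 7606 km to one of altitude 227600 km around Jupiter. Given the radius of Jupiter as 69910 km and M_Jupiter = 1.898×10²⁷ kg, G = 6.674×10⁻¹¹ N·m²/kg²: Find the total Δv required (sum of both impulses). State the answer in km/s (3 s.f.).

Δv_total ≈ 17.9 km/s

μ = GM = 6.674×10⁻¹¹ × 1.898×10²⁷ = 1.267×10¹⁷ m³/s².
r₁ = 69910 + 7606 = 77516 km = 7.7516×10⁷ m.
r₂ = 69910 + 227600 = 297510 km = 2.9751×10⁸ m.
Transfer ellipse a_t = (r₁ + r₂)/2 = 1.875×10⁸ m.
At r₁: circular v_c1 = √(μ/r₁) = 40420 m/s; transfer-perijove v_p = √[μ(2/r₁ − 1/a_t)] = 50920 m/s.
Δv₁ = v_p − v_c1 = 10490 m/s.
At r₂: circular v_c2 = √(μ/r₂) = 20630 m/s; transfer-apojove v_a = √[μ(2/r₂ − 1/a_t)] = 13270 m/s.
Δv₂ = v_c2 − v_a = 7367 m/s.
Total Δv = Δv₁ + Δv₂ = 17860 m/s = 17.86 km/s.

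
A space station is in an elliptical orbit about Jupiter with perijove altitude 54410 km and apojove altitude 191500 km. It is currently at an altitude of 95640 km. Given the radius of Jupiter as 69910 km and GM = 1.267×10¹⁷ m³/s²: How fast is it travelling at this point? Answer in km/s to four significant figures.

r_p = 69910 + 54410 = 124320 km = 1.2432×10⁸ m.
r_a = 69910 + 191500 = 261410 km = 2.6141×10⁸ m.
r = 69910 + 95640 = 1.6555×10⁵ km = 1.656×10⁸ m.
Semi-major axis a = (r_p + r_a)/2 = 1.9286×10⁵ km = 1.929×10⁸ m.
Vis-viva: v² = μ(2/r − 1/a) = 1.267×10¹⁷ × (1.208×10⁻⁸ − 5.185×10⁻⁹) = 8.737×10⁸ m²/s².
v = 29560 m/s = 29.56 km/s.

v ≈ 29.56 km/s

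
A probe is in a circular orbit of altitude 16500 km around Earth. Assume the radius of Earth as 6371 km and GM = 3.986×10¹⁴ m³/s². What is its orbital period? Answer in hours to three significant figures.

r = 6371 + 16500 = 22871 km = 2.2871×10⁷ m.
Kepler's third law: T = 2π√(r³/μ) = 2π√((2.287×10⁷)³ / 3.986×10¹⁴).
r³/μ = 3.001×10⁷ s², so T = 2π × 5.478×10³ = 3.442×10⁴ s.
Converting: 3.442×10⁴ s ÷ 3600 = 9.562 hours.

T ≈ 9.56 hours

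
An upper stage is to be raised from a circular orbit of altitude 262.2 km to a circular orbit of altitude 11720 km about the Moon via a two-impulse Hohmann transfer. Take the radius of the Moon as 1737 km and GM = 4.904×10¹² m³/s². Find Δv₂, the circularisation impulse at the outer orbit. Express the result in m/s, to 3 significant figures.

r₁ = 1737 + 262.2 = 1999.2 km = 1.9992×10⁶ m.
r₂ = 1737 + 11720 = 13457 km = 1.3457×10⁷ m.
Transfer ellipse a_t = (r₁ + r₂)/2 = 7.728×10⁶ m.
At r₁: circular v_c1 = √(μ/r₁) = 1566 m/s; transfer-perilune v_p = √[μ(2/r₁ − 1/a_t)] = 2067 m/s.
At r₂: circular v_c2 = √(μ/r₂) = 603.7 m/s; transfer-apolune v_a = √[μ(2/r₂ − 1/a_t)] = 307.0 m/s.
Δv₂ = v_c2 − v_a = 296.6 m/s.

Δv ≈ 297 m/s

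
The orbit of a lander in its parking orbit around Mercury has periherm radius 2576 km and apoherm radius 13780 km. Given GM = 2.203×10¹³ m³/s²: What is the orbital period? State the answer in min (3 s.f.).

T ≈ 522 min

Semi-major axis a = (r_p + r_a)/2 = (2576.0 + 13780)/2 = 8178.0 km = 8.178×10⁶ m.
By Kepler's third law T = 2π√(a³/μ) = 2π × 4.983×10³ = 3.131×10⁴ s.
= 521.8 min.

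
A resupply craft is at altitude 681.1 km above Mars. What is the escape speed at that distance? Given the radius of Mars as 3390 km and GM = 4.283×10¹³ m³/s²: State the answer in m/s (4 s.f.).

v_esc ≈ 4587 m/s

r = 3390 + 681.1 = 4071.1 km = 4.0711×10⁶ m.
Escape speed v_esc = √(2μ/r) = √(2 × 4.283×10¹³ / 4.071×10⁶) = √(2.104×10⁷) = 4587 m/s.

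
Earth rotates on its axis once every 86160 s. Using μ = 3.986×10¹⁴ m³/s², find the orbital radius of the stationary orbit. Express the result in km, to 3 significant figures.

A synchronous orbit has period T, so by Kepler's third law a = (μT²/4π²)^(1/3).
μT²/4π² = 3.986×10¹⁴ × (8.616×10⁴)² / 39.48 = 7.495×10²² m³.
a = 4.216×10⁷ m = 42163 km.

r_sync ≈ 42200 km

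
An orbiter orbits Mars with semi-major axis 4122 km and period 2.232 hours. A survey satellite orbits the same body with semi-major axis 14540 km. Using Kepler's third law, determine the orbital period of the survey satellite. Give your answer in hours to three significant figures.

T₂ ≈ 14.8 hours

Kepler's third law: T² ∝ a³, so T₂ = T₁ (a₂/a₁)^(3/2).
a₂/a₁ = 3.527, (a₂/a₁)^(3/2) = 6.625.
T₂ = 2.232 × 6.625 = 14.79 hours.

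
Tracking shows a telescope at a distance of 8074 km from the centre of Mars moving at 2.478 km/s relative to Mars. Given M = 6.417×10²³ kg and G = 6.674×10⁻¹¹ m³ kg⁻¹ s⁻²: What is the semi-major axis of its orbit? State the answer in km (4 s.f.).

μ = GM = 6.674×10⁻¹¹ × 6.417×10²³ = 4.283×10¹³ m³/s².
r = 8.074×10⁶ m.
Vis-viva rearranged: 1/a = 2/r − v²/μ = 2.477×10⁻⁷ − 1.434×10⁻⁷ = 1.043×10⁻⁷ m⁻¹.
a = 9.585×10⁶ m = 9585.0 km.

a ≈ 9585 km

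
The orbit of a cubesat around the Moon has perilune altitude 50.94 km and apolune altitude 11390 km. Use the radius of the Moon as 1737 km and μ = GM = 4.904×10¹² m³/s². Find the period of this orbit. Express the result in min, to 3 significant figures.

T ≈ 963 min

r_p = 1737 + 50.94 = 1787.9 km = 1.7879×10⁶ m.
r_a = 1737 + 11390 = 13127 km = 1.3127×10⁷ m.
Semi-major axis a = (r_p + r_a)/2 = (1787.9 + 13127)/2 = 7457.5 km = 7.457×10⁶ m.
By Kepler's third law T = 2π√(a³/μ) = 2π × 9.196×10³ = 5.778×10⁴ s.
= 963.0 min.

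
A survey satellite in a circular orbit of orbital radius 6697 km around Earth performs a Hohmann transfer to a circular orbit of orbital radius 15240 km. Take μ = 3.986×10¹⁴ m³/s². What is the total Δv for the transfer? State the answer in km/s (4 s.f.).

r₁ = 6697 km = 6.697×10⁶ m.
r₂ = 15240 km = 1.524×10⁷ m.
Transfer ellipse a_t = (r₁ + r₂)/2 = 1.097×10⁷ m.
At r₁: circular v_c1 = √(μ/r₁) = 7715 m/s; transfer-perigee v_p = √[μ(2/r₁ − 1/a_t)] = 9094 m/s.
Δv₁ = v_p − v_c1 = 1379 m/s.
At r₂: circular v_c2 = √(μ/r₂) = 5114 m/s; transfer-apogee v_a = √[μ(2/r₂ − 1/a_t)] = 3996 m/s.
Δv₂ = v_c2 − v_a = 1118 m/s.
Total Δv = Δv₁ + Δv₂ = 2497 m/s = 2.497 km/s.

Δv_total ≈ 2.497 km/s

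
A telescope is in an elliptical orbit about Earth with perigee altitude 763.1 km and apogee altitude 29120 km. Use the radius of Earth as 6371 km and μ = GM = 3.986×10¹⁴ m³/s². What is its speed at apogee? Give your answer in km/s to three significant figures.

r_p = 6371 + 763.1 = 7134.1 km = 7.1341×10⁶ m.
r_a = 6371 + 29120 = 35491 km = 3.5491×10⁷ m.
Semi-major axis a = (r_p + r_a)/2 = 21313 km = 2.131×10⁷ m.
Vis-viva: v² = μ(2/r − 1/a) = 3.986×10¹⁴ × (5.635×10⁻⁸ − 4.692×10⁻⁸) = 3.759×10⁶ m²/s².
v = 1939 m/s = 1.939 km/s.

v ≈ 1.94 km/s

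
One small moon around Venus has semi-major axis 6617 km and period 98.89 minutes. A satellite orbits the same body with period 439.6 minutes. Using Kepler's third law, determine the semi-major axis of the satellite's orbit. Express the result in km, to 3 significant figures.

Kepler's third law: a³ ∝ T², so a₂ = a₁ (T₂/T₁)^(2/3).
T₂/T₁ = 4.445, (T₂/T₁)^(2/3) = 2.704.
a₂ = 6617 × 2.704 = 17890 km.

a₂ ≈ 17900 km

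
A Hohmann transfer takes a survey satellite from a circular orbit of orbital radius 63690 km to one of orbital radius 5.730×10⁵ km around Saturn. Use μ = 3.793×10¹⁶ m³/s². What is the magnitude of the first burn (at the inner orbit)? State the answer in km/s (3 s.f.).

r₁ = 63690 km = 6.369×10⁷ m.
r₂ = 5.730×10⁵ km = 5.730×10⁸ m.
Transfer ellipse a_t = (r₁ + r₂)/2 = 3.183×10⁸ m.
At r₁: circular v_c1 = √(μ/r₁) = 24400 m/s; transfer-perikrone v_p = √[μ(2/r₁ − 1/a_t)] = 32740 m/s.
Δv₁ = v_p − v_c1 = 8337 m/s.
= 8.337 km/s.

Δv ≈ 8.34 km/s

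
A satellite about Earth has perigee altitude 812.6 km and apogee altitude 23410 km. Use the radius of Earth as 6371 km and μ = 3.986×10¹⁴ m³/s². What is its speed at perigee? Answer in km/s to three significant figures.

v ≈ 9.46 km/s

r_p = 6371 + 812.6 = 7183.6 km = 7.1836×10⁶ m.
r_a = 6371 + 23410 = 29781 km = 2.9781×10⁷ m.
Semi-major axis a = (r_p + r_a)/2 = 18482 km = 1.848×10⁷ m.
Vis-viva: v² = μ(2/r − 1/a) = 3.986×10¹⁴ × (2.784×10⁻⁷ − 5.411×10⁻⁸) = 8.941×10⁷ m²/s².
v = 9456 m/s = 9.456 km/s.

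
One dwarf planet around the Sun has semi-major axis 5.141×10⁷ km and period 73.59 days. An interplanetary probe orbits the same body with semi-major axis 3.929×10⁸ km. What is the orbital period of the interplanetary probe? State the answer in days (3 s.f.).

T₂ ≈ 1550 days

Kepler's third law: T² ∝ a³, so T₂ = T₁ (a₂/a₁)^(3/2).
a₂/a₁ = 7.642, (a₂/a₁)^(3/2) = 21.13.
T₂ = 73.59 × 21.13 = 1555 days.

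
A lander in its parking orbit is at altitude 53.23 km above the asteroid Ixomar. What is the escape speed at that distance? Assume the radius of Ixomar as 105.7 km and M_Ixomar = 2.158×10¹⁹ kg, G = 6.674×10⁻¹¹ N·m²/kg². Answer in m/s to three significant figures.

v_esc ≈ 135 m/s

μ = GM = 6.674×10⁻¹¹ × 2.158×10¹⁹ = 1.440×10⁹ m³/s².
r = 105.7 + 53.23 = 158.93 km = 1.5893×10⁵ m.
Escape speed v_esc = √(2μ/r) = √(2 × 1.440×10⁹ / 1.589×10⁵) = √(1.812×10⁴) = 134.6 m/s.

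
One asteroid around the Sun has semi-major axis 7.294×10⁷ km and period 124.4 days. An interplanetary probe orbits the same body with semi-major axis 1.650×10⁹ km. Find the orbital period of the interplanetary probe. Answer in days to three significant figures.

Kepler's third law: T² ∝ a³, so T₂ = T₁ (a₂/a₁)^(3/2).
a₂/a₁ = 22.62, (a₂/a₁)^(3/2) = 107.6.
T₂ = 124.4 × 107.6 = 13380 days.

T₂ ≈ 13400 days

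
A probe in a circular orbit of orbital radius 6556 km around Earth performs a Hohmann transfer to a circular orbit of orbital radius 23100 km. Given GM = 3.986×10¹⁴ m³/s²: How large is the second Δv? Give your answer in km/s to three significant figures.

Δv ≈ 1.39 km/s

r₁ = 6556 km = 6.556×10⁶ m.
r₂ = 23100 km = 2.310×10⁷ m.
Transfer ellipse a_t = (r₁ + r₂)/2 = 1.483×10⁷ m.
At r₁: circular v_c1 = √(μ/r₁) = 7797 m/s; transfer-perigee v_p = √[μ(2/r₁ − 1/a_t)] = 9732 m/s.
At r₂: circular v_c2 = √(μ/r₂) = 4154 m/s; transfer-apogee v_a = √[μ(2/r₂ − 1/a_t)] = 2762 m/s.
Δv₂ = v_c2 − v_a = 1392 m/s.
= 1.392 km/s.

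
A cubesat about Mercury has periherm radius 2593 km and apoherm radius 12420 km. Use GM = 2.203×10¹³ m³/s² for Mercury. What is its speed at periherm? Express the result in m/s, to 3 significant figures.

Semi-major axis a = (r_p + r_a)/2 = 7506.5 km = 7.506×10⁶ m.
Vis-viva: v² = μ(2/r − 1/a) = 2.203×10¹³ × (7.713×10⁻⁷ − 1.332×10⁻⁷) = 1.406×10⁷ m²/s².
v = 3749 m/s.

v ≈ 3750 m/s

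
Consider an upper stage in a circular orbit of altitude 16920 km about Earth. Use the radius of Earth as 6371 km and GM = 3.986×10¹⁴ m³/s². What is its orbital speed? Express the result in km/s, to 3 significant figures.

v ≈ 4.14 km/s

r = 6371 + 16920 = 23291 km = 2.3291×10⁷ m.
For a circular orbit v = √(μ/r) = √(3.986×10¹⁴ / 2.329×10⁷) = √(1.711×10⁷) = 4137 m/s.
That is 4.137 km/s.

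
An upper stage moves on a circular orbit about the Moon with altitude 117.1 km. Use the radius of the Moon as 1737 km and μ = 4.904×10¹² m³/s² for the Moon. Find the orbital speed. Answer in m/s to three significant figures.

r = 1737 + 117.1 = 1854.1 km = 1.8541×10⁶ m.
For a circular orbit v = √(μ/r) = √(4.904×10¹² / 1.854×10⁶) = √(2.645×10⁶) = 1626 m/s.

v ≈ 1630 m/s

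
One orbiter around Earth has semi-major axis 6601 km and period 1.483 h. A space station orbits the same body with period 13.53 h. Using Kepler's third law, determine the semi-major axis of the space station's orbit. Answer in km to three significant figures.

a₂ ≈ 28800 km

Kepler's third law: a³ ∝ T², so a₂ = a₁ (T₂/T₁)^(2/3).
T₂/T₁ = 9.123, (T₂/T₁)^(2/3) = 4.366.
a₂ = 6601 × 4.366 = 28820 km.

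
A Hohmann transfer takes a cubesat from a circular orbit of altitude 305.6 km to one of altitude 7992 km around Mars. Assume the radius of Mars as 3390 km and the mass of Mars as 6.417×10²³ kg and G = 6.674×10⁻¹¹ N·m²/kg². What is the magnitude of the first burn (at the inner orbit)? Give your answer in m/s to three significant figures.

μ = GM = 6.674×10⁻¹¹ × 6.417×10²³ = 4.283×10¹³ m³/s².
r₁ = 3390 + 305.6 = 3695.6 km = 3.6956×10⁶ m.
r₂ = 3390 + 7992 = 11382 km = 1.1382×10⁷ m.
Transfer ellipse a_t = (r₁ + r₂)/2 = 7.539×10⁶ m.
At r₁: circular v_c1 = √(μ/r₁) = 3404 m/s; transfer-periapsis v_p = √[μ(2/r₁ − 1/a_t)] = 4183 m/s.
Δv₁ = v_p − v_c1 = 778.7 m/s.

Δv ≈ 779 m/s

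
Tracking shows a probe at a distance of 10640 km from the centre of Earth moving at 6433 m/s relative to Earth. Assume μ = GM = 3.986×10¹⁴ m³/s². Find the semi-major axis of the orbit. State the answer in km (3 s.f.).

r = 1.064×10⁷ m.
Specific orbital energy ε = v²/2 − μ/r = (6433)²/2 − 3.986×10¹⁴/1.064×10⁷ = -1.677×10⁷ J/kg.
Since ε = −μ/(2a), a = −μ/(2ε) = 1.188×10⁷ m = 11884 km.

a ≈ 11900 km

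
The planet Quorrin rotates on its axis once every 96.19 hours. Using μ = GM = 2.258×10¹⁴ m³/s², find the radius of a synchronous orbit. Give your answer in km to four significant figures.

T = 96.19 hours = 3.463×10⁵ s.
A synchronous orbit has period T, so by Kepler's third law a = (μT²/4π²)^(1/3).
μT²/4π² = 2.258×10¹⁴ × (3.463×10⁵)² / 39.48 = 6.858×10²³ m³.
a = 8.819×10⁷ m = 88188 km.

r_sync ≈ 88190 km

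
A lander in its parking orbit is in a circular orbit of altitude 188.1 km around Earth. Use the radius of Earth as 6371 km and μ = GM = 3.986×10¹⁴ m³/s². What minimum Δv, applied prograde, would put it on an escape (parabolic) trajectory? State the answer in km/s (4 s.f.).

Δv ≈ 3.229 km/s

r = 6371 + 188.1 = 6559.1 km = 6.5591×10⁶ m.
Circular speed v_c = √(μ/r) = 7796 m/s.
Escape speed v_esc = √(2μ/r) = √2 × v_c = 11020 m/s.
Δv = v_esc − v_c = 3229 m/s = 3.229 km/s.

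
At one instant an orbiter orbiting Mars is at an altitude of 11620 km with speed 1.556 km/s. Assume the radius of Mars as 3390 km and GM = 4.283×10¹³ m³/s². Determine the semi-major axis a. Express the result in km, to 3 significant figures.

a ≈ 13000 km

r = 3390 + 11620 = 15010 km = 1.501×10⁷ m.
Specific orbital energy ε = v²/2 − μ/r = (1556)²/2 − 4.283×10¹³/1.501×10⁷ = -1.643×10⁶ J/kg.
Since ε = −μ/(2a), a = −μ/(2ε) = 1.304×10⁷ m = 13035 km.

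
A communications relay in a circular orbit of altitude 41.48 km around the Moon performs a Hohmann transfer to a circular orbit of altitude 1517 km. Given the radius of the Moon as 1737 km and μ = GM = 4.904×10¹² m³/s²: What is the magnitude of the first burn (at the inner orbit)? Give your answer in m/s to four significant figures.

Δv ≈ 227.8 m/s

r₁ = 1737 + 41.48 = 1778.5 km = 1.7785×10⁶ m.
r₂ = 1737 + 1517 = 3254.0 km = 3.2540×10⁶ m.
Transfer ellipse a_t = (r₁ + r₂)/2 = 2.516×10⁶ m.
At r₁: circular v_c1 = √(μ/r₁) = 1661 m/s; transfer-perilune v_p = √[μ(2/r₁ − 1/a_t)] = 1888 m/s.
Δv₁ = v_p − v_c1 = 227.8 m/s.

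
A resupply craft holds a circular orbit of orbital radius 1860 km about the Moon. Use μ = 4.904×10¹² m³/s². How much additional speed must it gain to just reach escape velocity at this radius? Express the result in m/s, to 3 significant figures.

Δv ≈ 673 m/s

r = 1860 km = 1.860×10⁶ m.
Circular speed v_c = √(μ/r) = 1624 m/s.
Escape speed v_esc = √(2μ/r) = √2 × v_c = 2296 m/s.
Δv = v_esc − v_c = 672.6 m/s.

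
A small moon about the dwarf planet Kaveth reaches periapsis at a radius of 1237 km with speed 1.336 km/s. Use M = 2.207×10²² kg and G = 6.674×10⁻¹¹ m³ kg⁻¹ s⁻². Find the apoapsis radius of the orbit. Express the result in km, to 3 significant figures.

apoapsis radius ≈ 3700 km

μ = GM = 6.674×10⁻¹¹ × 2.207×10²² = 1.473×10¹² m³/s².
r_p = 1.237×10⁶ m.
Specific energy ε = v²/2 − μ/r = -2.983×10⁵ J/kg, so a = −μ/(2ε) = 2.469×10⁶ m.
The apsides satisfy r_p + r_a = 2a, so the apoapsis radius is 2a − r_p = 3.701×10⁶ m = 3700.9 km.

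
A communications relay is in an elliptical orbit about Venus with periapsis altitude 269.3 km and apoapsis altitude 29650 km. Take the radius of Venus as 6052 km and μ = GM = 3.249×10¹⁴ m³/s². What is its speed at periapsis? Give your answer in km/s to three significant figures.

v ≈ 9.35 km/s

r_p = 6052 + 269.3 = 6321.3 km = 6.3213×10⁶ m.
r_a = 6052 + 29650 = 35702 km = 3.5702×10⁷ m.
Semi-major axis a = (r_p + r_a)/2 = 21012 km = 2.101×10⁷ m.
Vis-viva: v² = μ(2/r − 1/a) = 3.249×10¹⁴ × (3.164×10⁻⁷ − 4.759×10⁻⁸) = 8.733×10⁷ m²/s².
v = 9345 m/s = 9.345 km/s.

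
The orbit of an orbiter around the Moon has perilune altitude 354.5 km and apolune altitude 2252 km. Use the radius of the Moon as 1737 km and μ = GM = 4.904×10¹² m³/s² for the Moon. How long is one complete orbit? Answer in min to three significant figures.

T ≈ 251 min

r_p = 1737 + 354.5 = 2091.5 km = 2.0915×10⁶ m.
r_a = 1737 + 2252 = 3989.0 km = 3.9890×10⁶ m.
Semi-major axis a = (r_p + r_a)/2 = (2091.5 + 3989.0)/2 = 3040.2 km = 3.040×10⁶ m.
By Kepler's third law T = 2π√(a³/μ) = 2π × 2.394×10³ = 1.504×10⁴ s.
= 250.7 min.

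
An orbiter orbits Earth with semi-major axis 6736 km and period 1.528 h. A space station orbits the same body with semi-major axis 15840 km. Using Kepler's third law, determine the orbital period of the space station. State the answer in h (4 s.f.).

T₂ ≈ 5.510 h

Kepler's third law: T² ∝ a³, so T₂ = T₁ (a₂/a₁)^(3/2).
a₂/a₁ = 2.352, (a₂/a₁)^(3/2) = 3.606.
T₂ = 1.528 × 3.606 = 5.510 h.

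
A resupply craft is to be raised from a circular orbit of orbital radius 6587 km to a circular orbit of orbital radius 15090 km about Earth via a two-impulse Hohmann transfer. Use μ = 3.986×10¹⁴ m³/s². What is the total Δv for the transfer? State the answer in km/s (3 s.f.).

Δv_total ≈ 2.53 km/s

r₁ = 6587 km = 6.587×10⁶ m.
r₂ = 15090 km = 1.509×10⁷ m.
Transfer ellipse a_t = (r₁ + r₂)/2 = 1.084×10⁷ m.
At r₁: circular v_c1 = √(μ/r₁) = 7779 m/s; transfer-perigee v_p = √[μ(2/r₁ − 1/a_t)] = 9179 m/s.
Δv₁ = v_p − v_c1 = 1400 m/s.
At r₂: circular v_c2 = √(μ/r₂) = 5140 m/s; transfer-apogee v_a = √[μ(2/r₂ − 1/a_t)] = 4007 m/s.
Δv₂ = v_c2 − v_a = 1133 m/s.
Total Δv = Δv₁ + Δv₂ = 2533 m/s = 2.533 km/s.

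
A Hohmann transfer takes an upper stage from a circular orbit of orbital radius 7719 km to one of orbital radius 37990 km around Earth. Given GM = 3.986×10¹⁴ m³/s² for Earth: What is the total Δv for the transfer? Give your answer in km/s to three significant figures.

r₁ = 7719 km = 7.719×10⁶ m.
r₂ = 37990 km = 3.799×10⁷ m.
Transfer ellipse a_t = (r₁ + r₂)/2 = 2.285×10⁷ m.
At r₁: circular v_c1 = √(μ/r₁) = 7186 m/s; transfer-perigee v_p = √[μ(2/r₁ − 1/a_t)] = 9265 m/s.
Δv₁ = v_p − v_c1 = 2079 m/s.
At r₂: circular v_c2 = √(μ/r₂) = 3239 m/s; transfer-apogee v_a = √[μ(2/r₂ − 1/a_t)] = 1882 m/s.
Δv₂ = v_c2 − v_a = 1357 m/s.
Total Δv = Δv₁ + Δv₂ = 3436 m/s = 3.436 km/s.

Δv_total ≈ 3.44 km/s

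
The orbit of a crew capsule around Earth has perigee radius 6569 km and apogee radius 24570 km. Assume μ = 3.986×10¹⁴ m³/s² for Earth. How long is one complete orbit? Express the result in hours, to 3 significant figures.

T ≈ 5.37 hours

Semi-major axis a = (r_p + r_a)/2 = (6569.0 + 24570)/2 = 15570 km = 1.557×10⁷ m.
By Kepler's third law T = 2π√(a³/μ) = 2π × 3.077×10³ = 1.933×10⁴ s.
= 5.371 hours.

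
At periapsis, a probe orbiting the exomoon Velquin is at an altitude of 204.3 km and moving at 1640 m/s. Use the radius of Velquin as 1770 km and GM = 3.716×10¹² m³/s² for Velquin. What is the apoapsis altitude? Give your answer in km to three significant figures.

r_p = 1770 + 204.3 = 1974.3 km = 1.974×10⁶ m.
Specific energy ε = v²/2 − μ/r = -5.374×10⁵ J/kg, so a = −μ/(2ε) = 3.457×10⁶ m.
The apsides satisfy r_p + r_a = 2a, so the apoapsis radius is 2a − r_p = 4.941×10⁶ m = 4940.7 km.
Apoapsis altitude = 4940.7 − 1770 = 3170.7 km.

apoapsis altitude ≈ 3170 km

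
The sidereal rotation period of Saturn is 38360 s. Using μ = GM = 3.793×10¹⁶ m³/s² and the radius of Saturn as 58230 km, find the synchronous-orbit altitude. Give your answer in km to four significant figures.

A synchronous orbit has period T, so by Kepler's third law a = (μT²/4π²)^(1/3).
μT²/4π² = 3.793×10¹⁶ × (3.836×10⁴)² / 39.48 = 1.414×10²⁴ m³.
a = 1.122×10⁸ m = 1.1223×10⁵ km.
Altitude h = a − R = 1.1223×10⁵ − 58230 = 54005 km.

h_sync ≈ 54000 km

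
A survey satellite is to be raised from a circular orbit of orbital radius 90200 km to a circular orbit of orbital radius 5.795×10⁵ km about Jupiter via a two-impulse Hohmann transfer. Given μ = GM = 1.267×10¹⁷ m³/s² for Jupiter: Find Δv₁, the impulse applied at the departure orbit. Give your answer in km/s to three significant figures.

r₁ = 90200 km = 9.020×10⁷ m.
r₂ = 5.795×10⁵ km = 5.795×10⁸ m.
Transfer ellipse a_t = (r₁ + r₂)/2 = 3.348×10⁸ m.
At r₁: circular v_c1 = √(μ/r₁) = 37480 m/s; transfer-perijove v_p = √[μ(2/r₁ − 1/a_t)] = 49300 m/s.
Δv₁ = v_p − v_c1 = 11830 m/s.
= 11.83 km/s.

Δv ≈ 11.8 km/s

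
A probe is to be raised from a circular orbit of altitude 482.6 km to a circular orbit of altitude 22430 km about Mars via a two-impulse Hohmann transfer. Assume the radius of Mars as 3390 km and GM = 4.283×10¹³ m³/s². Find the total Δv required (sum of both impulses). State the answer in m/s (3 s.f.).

Δv_total ≈ 1690 m/s

r₁ = 3390 + 482.6 = 3872.6 km = 3.8726×10⁶ m.
r₂ = 3390 + 22430 = 25820 km = 2.5820×10⁷ m.
Transfer ellipse a_t = (r₁ + r₂)/2 = 1.485×10⁷ m.
At r₁: circular v_c1 = √(μ/r₁) = 3326 m/s; transfer-periapsis v_p = √[μ(2/r₁ − 1/a_t)] = 4386 m/s.
Δv₁ = v_p − v_c1 = 1060 m/s.
At r₂: circular v_c2 = √(μ/r₂) = 1288 m/s; transfer-apoapsis v_a = √[μ(2/r₂ − 1/a_t)] = 657.8 m/s.
Δv₂ = v_c2 − v_a = 630.1 m/s.
Total Δv = Δv₁ + Δv₂ = 1690 m/s.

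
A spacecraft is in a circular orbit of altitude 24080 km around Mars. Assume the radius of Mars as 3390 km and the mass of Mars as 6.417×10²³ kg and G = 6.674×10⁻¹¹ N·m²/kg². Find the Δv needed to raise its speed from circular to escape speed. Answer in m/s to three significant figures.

Δv ≈ 517 m/s

μ = GM = 6.674×10⁻¹¹ × 6.417×10²³ = 4.283×10¹³ m³/s².
r = 3390 + 24080 = 27470 km = 2.7470×10⁷ m.
Circular speed v_c = √(μ/r) = 1249 m/s.
Escape speed v_esc = √(2μ/r) = √2 × v_c = 1766 m/s.
Δv = v_esc − v_c = 517.2 m/s.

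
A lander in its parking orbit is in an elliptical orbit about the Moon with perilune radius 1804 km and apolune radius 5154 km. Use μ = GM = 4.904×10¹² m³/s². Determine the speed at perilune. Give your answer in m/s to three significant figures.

v ≈ 2010 m/s

Semi-major axis a = (r_p + r_a)/2 = 3479.0 km = 3.479×10⁶ m.
Vis-viva: v² = μ(2/r − 1/a) = 4.904×10¹² × (1.109×10⁻⁶ − 2.874×10⁻⁷) = 4.027×10⁶ m²/s².
v = 2007 m/s.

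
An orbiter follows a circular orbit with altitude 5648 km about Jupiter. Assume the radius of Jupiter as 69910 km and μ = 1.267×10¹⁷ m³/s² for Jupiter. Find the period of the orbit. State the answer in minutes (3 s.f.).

T ≈ 193 minutes

r = 69910 + 5648 = 75558 km = 7.5558×10⁷ m.
Kepler's third law: T = 2π√(r³/μ) = 2π√((7.556×10⁷)³ / 1.267×10¹⁷).
r³/μ = 3.405×10⁶ s², so T = 2π × 1.845×10³ = 1.159×10⁴ s.
Converting: 1.159×10⁴ s ÷ 60.00 = 193.2 minutes.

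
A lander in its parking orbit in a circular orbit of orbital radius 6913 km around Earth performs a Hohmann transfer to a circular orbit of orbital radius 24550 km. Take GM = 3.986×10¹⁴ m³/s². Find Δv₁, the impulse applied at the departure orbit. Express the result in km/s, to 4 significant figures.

r₁ = 6913 km = 6.913×10⁶ m.
r₂ = 24550 km = 2.455×10⁷ m.
Transfer ellipse a_t = (r₁ + r₂)/2 = 1.573×10⁷ m.
At r₁: circular v_c1 = √(μ/r₁) = 7593 m/s; transfer-perigee v_p = √[μ(2/r₁ − 1/a_t)] = 9486 m/s.
Δv₁ = v_p − v_c1 = 1892 m/s.
= 1.892 km/s.

Δv ≈ 1.892 km/s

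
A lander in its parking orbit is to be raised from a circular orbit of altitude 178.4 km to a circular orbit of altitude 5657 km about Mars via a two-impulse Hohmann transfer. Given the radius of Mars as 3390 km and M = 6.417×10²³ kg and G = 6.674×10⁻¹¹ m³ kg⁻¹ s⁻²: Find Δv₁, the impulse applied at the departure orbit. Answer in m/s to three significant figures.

Δv ≈ 685 m/s

μ = GM = 6.674×10⁻¹¹ × 6.417×10²³ = 4.283×10¹³ m³/s².
r₁ = 3390 + 178.4 = 3568.4 km = 3.5684×10⁶ m.
r₂ = 3390 + 5657 = 9047.0 km = 9.0470×10⁶ m.
Transfer ellipse a_t = (r₁ + r₂)/2 = 6.308×10⁶ m.
At r₁: circular v_c1 = √(μ/r₁) = 3464 m/s; transfer-periapsis v_p = √[μ(2/r₁ − 1/a_t)] = 4149 m/s.
Δv₁ = v_p − v_c1 = 684.6 m/s.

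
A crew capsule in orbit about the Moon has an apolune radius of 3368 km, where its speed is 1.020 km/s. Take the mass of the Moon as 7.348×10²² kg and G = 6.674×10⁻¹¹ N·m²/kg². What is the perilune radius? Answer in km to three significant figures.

μ = GM = 6.674×10⁻¹¹ × 7.348×10²² = 4.904×10¹² m³/s².
r_a = 3.368×10⁶ m.
Specific energy ε = v²/2 − μ/r = -9.359×10⁵ J/kg, so a = −μ/(2ε) = 2.620×10⁶ m.
The apsides satisfy r_p + r_a = 2a, so the perilune radius is 2a − r_a = 1.872×10⁶ m = 1872.1 km.

perilune radius ≈ 1870 km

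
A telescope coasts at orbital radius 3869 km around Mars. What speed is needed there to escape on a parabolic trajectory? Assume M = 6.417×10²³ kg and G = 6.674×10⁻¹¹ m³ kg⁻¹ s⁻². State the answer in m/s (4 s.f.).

μ = GM = 6.674×10⁻¹¹ × 6.417×10²³ = 4.283×10¹³ m³/s².
r = 3869 km = 3.869×10⁶ m.
Escape speed v_esc = √(2μ/r) = √(2 × 4.283×10¹³ / 3.869×10⁶) = √(2.214×10⁷) = 4705 m/s.

v_esc ≈ 4705 m/s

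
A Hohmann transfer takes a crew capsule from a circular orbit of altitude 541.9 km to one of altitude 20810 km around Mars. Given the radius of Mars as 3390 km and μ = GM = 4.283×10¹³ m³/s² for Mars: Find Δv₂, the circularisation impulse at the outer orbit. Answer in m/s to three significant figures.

r₁ = 3390 + 541.9 = 3931.9 km = 3.9319×10⁶ m.
r₂ = 3390 + 20810 = 24200 km = 2.4200×10⁷ m.
Transfer ellipse a_t = (r₁ + r₂)/2 = 1.407×10⁷ m.
At r₁: circular v_c1 = √(μ/r₁) = 3300 m/s; transfer-periapsis v_p = √[μ(2/r₁ − 1/a_t)] = 4329 m/s.
At r₂: circular v_c2 = √(μ/r₂) = 1330 m/s; transfer-apoapsis v_a = √[μ(2/r₂ − 1/a_t)] = 703.4 m/s.
Δv₂ = v_c2 − v_a = 627.0 m/s.

Δv ≈ 627 m/s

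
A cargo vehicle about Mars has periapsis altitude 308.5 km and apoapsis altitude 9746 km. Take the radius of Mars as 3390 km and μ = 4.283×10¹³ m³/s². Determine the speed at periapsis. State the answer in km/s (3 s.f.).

r_p = 3390 + 308.5 = 3698.5 km = 3.6985×10⁶ m.
r_a = 3390 + 9746 = 13136 km = 1.3136×10⁷ m.
Semi-major axis a = (r_p + r_a)/2 = 8417.2 km = 8.417×10⁶ m.
Vis-viva: v² = μ(2/r − 1/a) = 4.283×10¹³ × (5.408×10⁻⁷ − 1.188×10⁻⁷) = 1.807×10⁷ m²/s².
v = 4251 m/s = 4.251 km/s.

v ≈ 4.25 km/s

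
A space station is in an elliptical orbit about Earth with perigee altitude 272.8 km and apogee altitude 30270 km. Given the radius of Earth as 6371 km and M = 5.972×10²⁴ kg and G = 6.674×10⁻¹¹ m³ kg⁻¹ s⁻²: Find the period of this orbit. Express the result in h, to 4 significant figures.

T ≈ 8.802 h

μ = GM = 6.674×10⁻¹¹ × 5.972×10²⁴ = 3.986×10¹⁴ m³/s².
r_p = 6371 + 272.8 = 6643.8 km = 6.6438×10⁶ m.
r_a = 6371 + 30270 = 36641 km = 3.6641×10⁷ m.
Semi-major axis a = (r_p + r_a)/2 = (6643.8 + 36641)/2 = 21642 km = 2.164×10⁷ m.
By Kepler's third law T = 2π√(a³/μ) = 2π × 5.043×10³ = 3.169×10⁴ s.
= 8.802 h.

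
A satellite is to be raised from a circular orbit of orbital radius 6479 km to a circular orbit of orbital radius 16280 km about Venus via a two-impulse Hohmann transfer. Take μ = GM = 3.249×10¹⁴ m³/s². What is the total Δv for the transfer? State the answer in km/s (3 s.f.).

Δv_total ≈ 2.49 km/s

r₁ = 6479 km = 6.479×10⁶ m.
r₂ = 16280 km = 1.628×10⁷ m.
Transfer ellipse a_t = (r₁ + r₂)/2 = 1.138×10⁷ m.
At r₁: circular v_c1 = √(μ/r₁) = 7081 m/s; transfer-periapsis v_p = √[μ(2/r₁ − 1/a_t)] = 8470 m/s.
Δv₁ = v_p − v_c1 = 1389 m/s.
At r₂: circular v_c2 = √(μ/r₂) = 4467 m/s; transfer-apoapsis v_a = √[μ(2/r₂ − 1/a_t)] = 3371 m/s.
Δv₂ = v_c2 − v_a = 1096 m/s.
Total Δv = Δv₁ + Δv₂ = 2485 m/s = 2.485 km/s.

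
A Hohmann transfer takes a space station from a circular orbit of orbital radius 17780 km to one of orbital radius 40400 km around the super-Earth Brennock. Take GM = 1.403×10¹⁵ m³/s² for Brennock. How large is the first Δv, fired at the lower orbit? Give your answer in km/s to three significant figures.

r₁ = 17780 km = 1.778×10⁷ m.
r₂ = 40400 km = 4.040×10⁷ m.
Transfer ellipse a_t = (r₁ + r₂)/2 = 2.909×10⁷ m.
At r₁: circular v_c1 = √(μ/r₁) = 8883 m/s; transfer-periapsis v_p = √[μ(2/r₁ − 1/a_t)] = 10470 m/s.
Δv₁ = v_p − v_c1 = 1585 m/s.
= 1.585 km/s.

Δv ≈ 1.59 km/s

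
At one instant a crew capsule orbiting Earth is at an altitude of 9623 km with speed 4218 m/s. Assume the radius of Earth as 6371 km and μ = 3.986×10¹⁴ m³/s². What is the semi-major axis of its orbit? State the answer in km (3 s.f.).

r = 6371 + 9623 = 15994 km = 1.599×10⁷ m.
Specific orbital energy ε = v²/2 − μ/r = (4218)²/2 − 3.986×10¹⁴/1.599×10⁷ = -1.603×10⁷ J/kg.
Since ε = −μ/(2a), a = −μ/(2ε) = 1.244×10⁷ m = 12436 km.

a ≈ 12400 km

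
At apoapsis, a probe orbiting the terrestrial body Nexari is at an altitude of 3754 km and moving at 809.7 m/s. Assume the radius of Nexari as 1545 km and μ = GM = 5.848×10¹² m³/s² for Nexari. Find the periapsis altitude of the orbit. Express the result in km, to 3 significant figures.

periapsis altitude ≈ 694 km

r_a = 1545 + 3754 = 5299.0 km = 5.299×10⁶ m.
Specific energy ε = v²/2 − μ/r = -7.758×10⁵ J/kg, so a = −μ/(2ε) = 3.769×10⁶ m.
The apsides satisfy r_p + r_a = 2a, so the periapsis radius is 2a − r_a = 2.239×10⁶ m = 2239.1 km.
Periapsis altitude = 2239.1 − 1545 = 694.05 km.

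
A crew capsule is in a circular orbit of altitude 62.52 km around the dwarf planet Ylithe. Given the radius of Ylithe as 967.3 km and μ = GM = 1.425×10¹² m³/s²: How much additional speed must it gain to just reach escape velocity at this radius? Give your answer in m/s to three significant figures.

Δv ≈ 487 m/s

r = 967.3 + 62.52 = 1029.8 km = 1.0298×10⁶ m.
Circular speed v_c = √(μ/r) = 1176 m/s.
Escape speed v_esc = √(2μ/r) = √2 × v_c = 1664 m/s.
Δv = v_esc − v_c = 487.2 m/s.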